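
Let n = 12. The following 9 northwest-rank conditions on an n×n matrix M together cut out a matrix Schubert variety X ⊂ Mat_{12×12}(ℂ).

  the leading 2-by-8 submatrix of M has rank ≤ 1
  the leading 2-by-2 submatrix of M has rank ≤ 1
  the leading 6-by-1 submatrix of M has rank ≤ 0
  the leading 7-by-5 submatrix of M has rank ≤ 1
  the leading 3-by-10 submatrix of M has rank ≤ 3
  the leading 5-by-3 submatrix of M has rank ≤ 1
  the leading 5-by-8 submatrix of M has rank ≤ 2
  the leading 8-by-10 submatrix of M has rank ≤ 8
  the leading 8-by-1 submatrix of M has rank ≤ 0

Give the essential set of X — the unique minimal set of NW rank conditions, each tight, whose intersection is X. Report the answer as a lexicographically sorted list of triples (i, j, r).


Rank table r_w(12×12) implied by the 9 constraints:

  i=1: 0, 1, 1, 1, 1, 1, 1, 1, 1, 1, 1, 1
  i=2: 0, 1, 1, 1, 1, 1, 1, 1, 2, 2, 2, 2
  i=3: 0, 1, 1, 1, 1, 2, 2, 2, 3, 3, 3, 3
  i=4: 0, 1, 1, 1, 1, 2, 2, 2, 3, 4, 4, 4
  i=5: 0, 1, 1, 1, 1, 2, 2, 2, 3, 4, 5, 5
  i=6: 0, 1, 1, 1, 1, 2, 3, 3, 4, 5, 6, 6
  i=7: 0, 1, 1, 1, 1, 2, 3, 4, 5, 6, 7, 7
  i=8: 0, 1, 2, 2, 2, 3, 4, 5, 6, 7, 8, 8
  i=9: 1, 2, 3, 3, 3, 4, 5, 6, 7, 8, 9, 9
  i=10: 1, 2, 3, 4, 4, 5, 6, 7, 8, 9, 10, 10
  i=11: 1, 2, 3, 4, 5, 6, 7, 8, 9, 10, 11, 11
  i=12: 1, 2, 3, 4, 5, 6, 7, 8, 9, 10, 11, 12

hence w(1..12) = (2, 9, 6, 10, 11, 7, 8, 3, 1, 4, 5, 12).

Fulton essential set (4 of the 33 Rothe cells):

[(2, 8, 1), (5, 8, 2), (7, 5, 1), (8, 1, 0)]


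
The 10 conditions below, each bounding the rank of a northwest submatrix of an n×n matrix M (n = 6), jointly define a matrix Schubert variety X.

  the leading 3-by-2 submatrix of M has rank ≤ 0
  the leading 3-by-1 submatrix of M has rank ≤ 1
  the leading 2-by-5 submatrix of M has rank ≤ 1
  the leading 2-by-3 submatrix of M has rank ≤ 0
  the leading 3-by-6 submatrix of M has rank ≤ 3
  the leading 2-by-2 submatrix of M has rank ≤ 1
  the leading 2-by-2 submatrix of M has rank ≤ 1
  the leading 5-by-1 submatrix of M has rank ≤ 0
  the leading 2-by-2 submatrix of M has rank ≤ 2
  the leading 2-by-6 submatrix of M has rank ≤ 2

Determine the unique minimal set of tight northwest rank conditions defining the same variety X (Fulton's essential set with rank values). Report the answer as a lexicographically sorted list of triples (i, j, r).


Recovering R(i,j) via the rank-extension bound from the 10 conditions:

  0 | 0 | 0 | 1 | 1 | 1
  0 | 0 | 0 | 1 | 1 | 2
  0 | 0 | 1 | 2 | 2 | 3
  0 | 1 | 2 | 3 | 3 | 4
  0 | 1 | 2 | 3 | 4 | 5
  1 | 2 | 3 | 4 | 5 | 6

so w = (4, 6, 3, 2, 5, 1).

D(w) has 11 cells with 4 SE-corners; essential set:

[(2, 3, 0), (2, 5, 1), (3, 2, 0), (5, 1, 0)]


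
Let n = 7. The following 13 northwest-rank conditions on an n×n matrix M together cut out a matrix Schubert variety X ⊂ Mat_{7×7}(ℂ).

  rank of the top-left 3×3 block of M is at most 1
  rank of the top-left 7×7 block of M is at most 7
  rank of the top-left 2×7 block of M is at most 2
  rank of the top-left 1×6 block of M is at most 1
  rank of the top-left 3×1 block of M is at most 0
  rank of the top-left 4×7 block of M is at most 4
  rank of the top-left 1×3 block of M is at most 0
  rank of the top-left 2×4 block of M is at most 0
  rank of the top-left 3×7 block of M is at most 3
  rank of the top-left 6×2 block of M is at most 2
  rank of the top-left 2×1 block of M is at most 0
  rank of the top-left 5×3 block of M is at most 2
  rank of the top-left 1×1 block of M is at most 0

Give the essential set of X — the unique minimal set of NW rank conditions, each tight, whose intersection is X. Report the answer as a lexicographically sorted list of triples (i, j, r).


The tightest implied rank at each (i,j), from the 13 conditions:

  i=1: 0, 0, 0, 0, 1, 1, 1
  i=2: 0, 0, 0, 0, 1, 2, 2
  i=3: 0, 1, 1, 1, 2, 3, 3
  i=4: 1, 2, 2, 2, 3, 4, 4
  i=5: 1, 2, 2, 3, 4, 5, 5
  i=6: 1, 2, 3, 4, 5, 6, 6
  i=7: 1, 2, 3, 4, 5, 6, 7

so w = (5, 6, 2, 1, 4, 3, 7).

|D(w)|=10, |Ess(w)|=3:

[(2, 4, 0), (3, 1, 0), (5, 3, 2)]


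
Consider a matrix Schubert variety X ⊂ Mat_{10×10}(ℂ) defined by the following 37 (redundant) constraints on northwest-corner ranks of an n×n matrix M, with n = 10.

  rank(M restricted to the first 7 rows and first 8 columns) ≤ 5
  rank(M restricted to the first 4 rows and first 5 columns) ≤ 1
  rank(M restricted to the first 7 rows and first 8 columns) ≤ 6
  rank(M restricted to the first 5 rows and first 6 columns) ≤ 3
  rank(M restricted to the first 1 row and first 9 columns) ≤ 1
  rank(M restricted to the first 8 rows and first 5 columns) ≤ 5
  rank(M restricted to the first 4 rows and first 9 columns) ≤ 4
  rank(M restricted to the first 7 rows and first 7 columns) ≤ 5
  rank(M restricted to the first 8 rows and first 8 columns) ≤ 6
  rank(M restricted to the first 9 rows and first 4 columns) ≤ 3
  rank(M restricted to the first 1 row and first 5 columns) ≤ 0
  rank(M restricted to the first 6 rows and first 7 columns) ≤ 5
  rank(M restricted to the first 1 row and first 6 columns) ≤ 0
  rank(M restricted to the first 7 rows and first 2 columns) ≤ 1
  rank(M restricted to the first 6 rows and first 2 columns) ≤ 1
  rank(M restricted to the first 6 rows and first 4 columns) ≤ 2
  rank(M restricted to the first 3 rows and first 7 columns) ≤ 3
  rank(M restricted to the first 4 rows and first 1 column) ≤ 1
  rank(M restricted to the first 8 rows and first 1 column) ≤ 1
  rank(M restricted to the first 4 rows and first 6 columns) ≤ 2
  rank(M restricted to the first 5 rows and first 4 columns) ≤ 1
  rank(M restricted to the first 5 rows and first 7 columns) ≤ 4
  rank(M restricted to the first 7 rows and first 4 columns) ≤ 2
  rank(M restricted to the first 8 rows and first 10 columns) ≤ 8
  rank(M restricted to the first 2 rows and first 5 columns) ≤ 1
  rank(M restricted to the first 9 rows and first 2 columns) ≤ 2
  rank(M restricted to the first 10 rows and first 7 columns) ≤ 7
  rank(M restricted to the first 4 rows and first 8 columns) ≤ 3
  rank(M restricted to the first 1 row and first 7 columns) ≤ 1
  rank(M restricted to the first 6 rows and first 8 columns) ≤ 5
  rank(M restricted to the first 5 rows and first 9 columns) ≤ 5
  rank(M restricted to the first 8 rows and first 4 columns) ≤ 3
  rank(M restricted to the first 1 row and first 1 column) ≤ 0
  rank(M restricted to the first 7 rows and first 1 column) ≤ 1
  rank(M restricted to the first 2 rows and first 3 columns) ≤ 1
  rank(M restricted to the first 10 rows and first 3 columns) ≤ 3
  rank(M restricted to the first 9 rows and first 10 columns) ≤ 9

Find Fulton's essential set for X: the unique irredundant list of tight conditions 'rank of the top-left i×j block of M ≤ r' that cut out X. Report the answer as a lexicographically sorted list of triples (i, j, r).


Recovering R(i,j) via the rank-extension bound from the 37 conditions:

  row 1: 0 0 0 0 0 0 1 1 1 1
  row 2: 1 1 1 1 1 1 2 2 2 2
  row 3: 1 1 1 1 1 2 3 3 3 3
  row 4: 1 1 1 1 1 2 3 3 4 4
  row 5: 1 1 1 1 2 3 4 4 5 5
  row 6: 1 1 2 2 3 4 5 5 6 6
  row 7: 1 1 2 2 3 4 5 5 6 7
  row 8: 1 2 3 3 4 5 6 6 7 8
  row 9: 1 2 3 3 4 5 6 7 8 9
  row 10: 1 2 3 4 5 6 7 8 9 10

so w = (7, 1, 6, 9, 5, 3, 10, 2, 8, 4).

|D(w)|=23, |Ess(w)|=8:

[(1, 6, 0), (4, 5, 1), (4, 8, 3), (5, 4, 1), (7, 2, 1), (7, 4, 2), (7, 8, 5), (9, 4, 3)]


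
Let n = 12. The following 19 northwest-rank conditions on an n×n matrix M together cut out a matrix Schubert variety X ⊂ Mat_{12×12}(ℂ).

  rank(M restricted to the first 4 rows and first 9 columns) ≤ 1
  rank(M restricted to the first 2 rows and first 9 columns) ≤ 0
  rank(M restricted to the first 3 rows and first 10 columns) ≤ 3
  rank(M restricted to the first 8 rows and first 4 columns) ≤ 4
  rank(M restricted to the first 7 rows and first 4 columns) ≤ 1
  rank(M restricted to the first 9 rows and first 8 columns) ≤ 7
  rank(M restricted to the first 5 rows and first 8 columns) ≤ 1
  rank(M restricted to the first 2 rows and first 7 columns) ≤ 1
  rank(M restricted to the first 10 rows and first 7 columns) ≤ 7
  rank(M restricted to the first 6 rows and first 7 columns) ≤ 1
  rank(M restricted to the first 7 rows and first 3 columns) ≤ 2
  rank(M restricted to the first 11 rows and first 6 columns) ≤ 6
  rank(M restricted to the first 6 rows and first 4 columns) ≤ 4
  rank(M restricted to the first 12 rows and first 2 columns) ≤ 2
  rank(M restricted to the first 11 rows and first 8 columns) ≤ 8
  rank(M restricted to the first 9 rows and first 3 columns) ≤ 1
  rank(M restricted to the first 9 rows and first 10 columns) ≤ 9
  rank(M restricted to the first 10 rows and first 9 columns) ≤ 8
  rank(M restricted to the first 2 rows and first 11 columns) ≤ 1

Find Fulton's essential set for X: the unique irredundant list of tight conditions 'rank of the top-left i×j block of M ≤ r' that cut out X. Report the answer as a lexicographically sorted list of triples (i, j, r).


Computing R[i][j] = min implied NW-rank bound (n=12, 19 conditions):

  R[1]: 0, 0, 0, 0, 0, 0, 0, 0, 0, 1, 1, 1
  R[2]: 0, 0, 0, 0, 0, 0, 0, 0, 0, 1, 1, 2
  R[3]: 1, 1, 1, 1, 1, 1, 1, 1, 1, 2, 2, 3
  R[4]: 1, 1, 1, 1, 1, 1, 1, 1, 1, 2, 3, 4
  R[5]: 1, 1, 1, 1, 1, 1, 1, 1, 2, 3, 4, 5
  R[6]: 1, 1, 1, 1, 1, 1, 1, 2, 3, 4, 5, 6
  R[7]: 1, 1, 1, 1, 2, 2, 2, 3, 4, 5, 6, 7
  R[8]: 1, 1, 1, 2, 3, 3, 3, 4, 5, 6, 7, 8
  R[9]: 1, 1, 1, 2, 3, 4, 4, 5, 6, 7, 8, 9
  R[10]: 1, 2, 2, 3, 4, 5, 5, 6, 7, 8, 9, 10
  R[11]: 1, 2, 3, 4, 5, 6, 6, 7, 8, 9, 10, 11
  R[12]: 1, 2, 3, 4, 5, 6, 7, 8, 9, 10, 11, 12

hence w(1..12) = (10, 12, 1, 11, 9, 8, 5, 4, 6, 2, 3, 7).

7 SE-corners of the 47-cell Rothe diagram give Ess(w):

[(2, 9, 0), (2, 11, 1), (4, 9, 1), (5, 8, 1), (6, 7, 1), (7, 4, 1), (9, 3, 1)]


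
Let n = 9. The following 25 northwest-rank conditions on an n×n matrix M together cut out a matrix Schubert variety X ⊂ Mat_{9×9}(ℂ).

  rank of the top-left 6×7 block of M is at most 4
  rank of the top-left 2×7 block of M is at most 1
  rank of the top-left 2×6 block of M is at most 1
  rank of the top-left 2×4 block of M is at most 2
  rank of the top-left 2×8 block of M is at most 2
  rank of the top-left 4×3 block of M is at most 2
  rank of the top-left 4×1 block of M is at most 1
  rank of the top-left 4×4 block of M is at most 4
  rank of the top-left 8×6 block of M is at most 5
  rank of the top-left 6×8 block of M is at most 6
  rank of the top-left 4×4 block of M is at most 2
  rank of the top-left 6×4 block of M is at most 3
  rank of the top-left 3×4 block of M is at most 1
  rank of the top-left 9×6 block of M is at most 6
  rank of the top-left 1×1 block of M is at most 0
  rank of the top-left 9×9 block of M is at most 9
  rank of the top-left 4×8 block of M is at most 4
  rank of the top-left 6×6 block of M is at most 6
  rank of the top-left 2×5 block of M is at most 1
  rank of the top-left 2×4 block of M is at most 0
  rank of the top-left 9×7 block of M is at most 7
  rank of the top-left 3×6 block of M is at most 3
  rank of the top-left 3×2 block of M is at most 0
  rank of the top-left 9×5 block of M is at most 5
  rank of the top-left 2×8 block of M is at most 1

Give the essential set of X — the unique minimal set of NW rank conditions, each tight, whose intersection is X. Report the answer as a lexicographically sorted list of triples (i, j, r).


Computing R[i][j] = min implied NW-rank bound (n=9, 25 conditions):

  R[1]: 0, 0, 0, 0, 1, 1, 1, 1, 1
  R[2]: 0, 0, 0, 0, 1, 1, 1, 1, 2
  R[3]: 0, 0, 1, 1, 2, 2, 2, 2, 3
  R[4]: 1, 1, 2, 2, 3, 3, 3, 3, 4
  R[5]: 1, 2, 3, 3, 4, 4, 4, 4, 5
  R[6]: 1, 2, 3, 3, 4, 4, 4, 5, 6
  R[7]: 1, 2, 3, 4, 5, 5, 5, 6, 7
  R[8]: 1, 2, 3, 4, 5, 5, 6, 7, 8
  R[9]: 1, 2, 3, 4, 5, 6, 7, 8, 9

giving w = (5, 9, 3, 1, 2, 8, 4, 7, 6) via Δ²R.

6 SE-corners of the 17-cell Rothe diagram give Ess(w):

[(2, 4, 0), (2, 8, 1), (3, 2, 0), (6, 4, 3), (6, 7, 4), (8, 6, 5)]


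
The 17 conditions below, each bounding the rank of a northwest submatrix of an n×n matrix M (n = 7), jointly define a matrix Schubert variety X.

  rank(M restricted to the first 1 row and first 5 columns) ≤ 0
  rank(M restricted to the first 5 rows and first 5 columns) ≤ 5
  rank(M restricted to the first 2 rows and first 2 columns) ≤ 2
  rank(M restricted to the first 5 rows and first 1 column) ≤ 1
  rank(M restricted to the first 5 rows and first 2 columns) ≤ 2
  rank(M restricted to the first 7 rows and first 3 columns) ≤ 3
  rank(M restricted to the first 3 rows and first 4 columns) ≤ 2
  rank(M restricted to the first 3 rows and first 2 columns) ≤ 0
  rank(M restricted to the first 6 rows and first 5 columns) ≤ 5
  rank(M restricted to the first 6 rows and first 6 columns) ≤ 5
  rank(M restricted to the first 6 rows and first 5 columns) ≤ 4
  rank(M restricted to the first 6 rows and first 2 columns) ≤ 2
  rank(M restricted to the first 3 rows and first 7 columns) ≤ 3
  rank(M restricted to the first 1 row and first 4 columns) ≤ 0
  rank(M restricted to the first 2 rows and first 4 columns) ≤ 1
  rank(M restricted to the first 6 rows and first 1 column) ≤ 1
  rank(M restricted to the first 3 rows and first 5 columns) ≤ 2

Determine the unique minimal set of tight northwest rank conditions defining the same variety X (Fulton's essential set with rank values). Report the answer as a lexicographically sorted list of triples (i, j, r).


Rank table r_w(7×7) implied by the 17 constraints:

  i=1: 0 | 0 | 0 | 0 | 0 | 1 | 1
  i=2: 0 | 0 | 1 | 1 | 1 | 2 | 2
  i=3: 0 | 0 | 1 | 2 | 2 | 3 | 3
  i=4: 1 | 1 | 2 | 3 | 3 | 4 | 4
  i=5: 1 | 2 | 3 | 4 | 4 | 5 | 5
  i=6: 1 | 2 | 3 | 4 | 4 | 5 | 6
  i=7: 1 | 2 | 3 | 4 | 5 | 6 | 7

second differences of R give the permutation w = (6, 3, 4, 1, 2, 7, 5).

Rothe diagram D(w) (10 cells), 3 SE-corners (essential conditions):

[(1, 5, 0), (3, 2, 0), (6, 5, 4)]


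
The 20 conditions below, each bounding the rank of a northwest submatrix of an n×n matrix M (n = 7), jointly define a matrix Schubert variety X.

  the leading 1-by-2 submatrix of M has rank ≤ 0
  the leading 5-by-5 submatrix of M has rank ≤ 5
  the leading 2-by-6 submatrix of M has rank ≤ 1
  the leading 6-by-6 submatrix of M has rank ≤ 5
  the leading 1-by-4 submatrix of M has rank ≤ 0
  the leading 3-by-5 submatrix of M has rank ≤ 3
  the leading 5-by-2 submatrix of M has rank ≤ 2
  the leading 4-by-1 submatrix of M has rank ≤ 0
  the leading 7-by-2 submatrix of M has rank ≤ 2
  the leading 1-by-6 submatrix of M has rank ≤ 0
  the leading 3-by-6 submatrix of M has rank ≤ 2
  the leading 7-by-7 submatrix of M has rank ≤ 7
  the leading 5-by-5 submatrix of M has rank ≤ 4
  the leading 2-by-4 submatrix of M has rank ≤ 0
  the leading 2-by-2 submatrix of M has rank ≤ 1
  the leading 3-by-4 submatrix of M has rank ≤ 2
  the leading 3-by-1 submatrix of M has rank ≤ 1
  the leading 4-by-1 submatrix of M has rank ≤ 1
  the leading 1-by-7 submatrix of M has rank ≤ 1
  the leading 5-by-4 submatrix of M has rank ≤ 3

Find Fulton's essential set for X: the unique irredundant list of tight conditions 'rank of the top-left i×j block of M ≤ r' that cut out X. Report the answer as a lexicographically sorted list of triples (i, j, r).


Recovering R(i,j) via the rank-extension bound from the 20 conditions:

  R[1]: 0  0  0  0  0  0  1
  R[2]: 0  0  0  0  1  1  2
  R[3]: 0  1  1  1  2  2  3
  R[4]: 0  1  2  2  3  3  4
  R[5]: 1  2  3  3  4  4  5
  R[6]: 1  2  3  4  5  5  6
  R[7]: 1  2  3  4  5  6  7

second differences of R give the permutation w = (7, 5, 2, 3, 1, 4, 6).

3 SE-corners of the 12-cell Rothe diagram give Ess(w):

[(1, 6, 0), (2, 4, 0), (4, 1, 0)]


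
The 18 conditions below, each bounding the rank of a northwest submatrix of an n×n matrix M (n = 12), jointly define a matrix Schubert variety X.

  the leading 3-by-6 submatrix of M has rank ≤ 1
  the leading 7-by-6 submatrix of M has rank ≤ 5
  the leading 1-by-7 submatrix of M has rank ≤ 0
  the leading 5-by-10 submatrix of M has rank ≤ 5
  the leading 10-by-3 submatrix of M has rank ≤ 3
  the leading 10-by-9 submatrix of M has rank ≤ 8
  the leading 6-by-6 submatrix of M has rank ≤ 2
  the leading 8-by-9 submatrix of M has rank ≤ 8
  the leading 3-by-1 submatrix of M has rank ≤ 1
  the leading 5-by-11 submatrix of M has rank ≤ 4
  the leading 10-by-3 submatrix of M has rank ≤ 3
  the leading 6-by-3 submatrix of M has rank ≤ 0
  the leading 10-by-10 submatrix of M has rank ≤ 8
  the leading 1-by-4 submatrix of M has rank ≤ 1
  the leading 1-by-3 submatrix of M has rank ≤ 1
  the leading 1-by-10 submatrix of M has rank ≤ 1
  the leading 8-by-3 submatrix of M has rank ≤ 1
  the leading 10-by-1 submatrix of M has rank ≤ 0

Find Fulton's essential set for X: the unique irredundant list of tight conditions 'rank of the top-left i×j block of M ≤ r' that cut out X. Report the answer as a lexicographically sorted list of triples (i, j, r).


The tightest implied rank at each (i,j), from the 18 conditions:

  R[1]: 0 | 0 | 0 | 0 | 0 | 0 | 0 | 1 | 1 | 1 | 1 | 1
  R[2]: 0 | 0 | 0 | 1 | 1 | 1 | 1 | 2 | 2 | 2 | 2 | 2
  R[3]: 0 | 0 | 0 | 1 | 1 | 1 | 2 | 3 | 3 | 3 | 3 | 3
  R[4]: 0 | 0 | 0 | 1 | 2 | 2 | 3 | 4 | 4 | 4 | 4 | 4
  R[5]: 0 | 0 | 0 | 1 | 2 | 2 | 3 | 4 | 4 | 4 | 4 | 5
  R[6]: 0 | 0 | 0 | 1 | 2 | 2 | 3 | 4 | 5 | 5 | 5 | 6
  R[7]: 0 | 1 | 1 | 2 | 3 | 3 | 4 | 5 | 6 | 6 | 6 | 7
  R[8]: 0 | 1 | 1 | 2 | 3 | 4 | 5 | 6 | 7 | 7 | 7 | 8
  R[9]: 0 | 1 | 2 | 3 | 4 | 5 | 6 | 7 | 8 | 8 | 8 | 9
  R[10]: 0 | 1 | 2 | 3 | 4 | 5 | 6 | 7 | 8 | 8 | 9 | 10
  R[11]: 1 | 2 | 3 | 4 | 5 | 6 | 7 | 8 | 9 | 9 | 10 | 11
  R[12]: 1 | 2 | 3 | 4 | 5 | 6 | 7 | 8 | 9 | 10 | 11 | 12

so w = (8, 4, 7, 5, 12, 9, 2, 6, 3, 11, 1, 10).

Rothe diagram D(w) (35 cells), 8 SE-corners (essential conditions):

[(1, 7, 0), (3, 6, 1), (5, 11, 4), (6, 3, 0), (6, 6, 2), (8, 3, 1), (10, 1, 0), (10, 10, 8)]


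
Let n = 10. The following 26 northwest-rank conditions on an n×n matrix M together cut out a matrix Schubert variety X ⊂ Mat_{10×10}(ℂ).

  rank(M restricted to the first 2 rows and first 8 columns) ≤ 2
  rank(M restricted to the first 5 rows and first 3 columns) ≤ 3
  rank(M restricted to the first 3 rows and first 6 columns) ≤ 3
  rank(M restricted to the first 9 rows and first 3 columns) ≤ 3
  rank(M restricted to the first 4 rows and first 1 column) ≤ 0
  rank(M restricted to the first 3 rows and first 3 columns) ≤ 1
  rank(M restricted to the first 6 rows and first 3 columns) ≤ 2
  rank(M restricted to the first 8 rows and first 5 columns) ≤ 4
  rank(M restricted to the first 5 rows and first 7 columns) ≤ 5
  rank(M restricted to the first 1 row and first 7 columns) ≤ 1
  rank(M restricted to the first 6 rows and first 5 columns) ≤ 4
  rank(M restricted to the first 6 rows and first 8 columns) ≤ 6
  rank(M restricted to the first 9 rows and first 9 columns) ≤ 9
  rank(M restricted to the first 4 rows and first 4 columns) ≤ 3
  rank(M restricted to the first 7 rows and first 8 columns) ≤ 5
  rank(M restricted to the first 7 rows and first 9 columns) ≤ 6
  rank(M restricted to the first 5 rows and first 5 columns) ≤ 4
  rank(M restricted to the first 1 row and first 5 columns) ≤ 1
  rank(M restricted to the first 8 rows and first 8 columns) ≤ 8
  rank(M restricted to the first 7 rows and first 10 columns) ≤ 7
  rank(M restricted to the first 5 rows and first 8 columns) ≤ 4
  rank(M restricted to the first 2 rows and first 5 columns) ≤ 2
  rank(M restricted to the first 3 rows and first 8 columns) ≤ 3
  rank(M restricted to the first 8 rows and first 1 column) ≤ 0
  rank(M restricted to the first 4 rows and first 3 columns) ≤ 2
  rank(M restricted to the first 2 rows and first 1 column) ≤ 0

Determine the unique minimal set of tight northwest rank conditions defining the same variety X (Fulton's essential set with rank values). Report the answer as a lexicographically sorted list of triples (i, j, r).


The tightest implied rank at each (i,j), from the 26 conditions:

  row 1: 0 | 1 | 1 | 1 | 1 | 1 | 1 | 1 | 1 | 1
  row 2: 0 | 1 | 1 | 2 | 2 | 2 | 2 | 2 | 2 | 2
  row 3: 0 | 1 | 1 | 2 | 3 | 3 | 3 | 3 | 3 | 3
  row 4: 0 | 1 | 2 | 3 | 4 | 4 | 4 | 4 | 4 | 4
  row 5: 0 | 1 | 2 | 3 | 4 | 4 | 4 | 4 | 5 | 5
  row 6: 0 | 1 | 2 | 3 | 4 | 5 | 5 | 5 | 6 | 6
  row 7: 0 | 1 | 2 | 3 | 4 | 5 | 5 | 5 | 6 | 7
  row 8: 0 | 1 | 2 | 3 | 4 | 5 | 6 | 6 | 7 | 8
  row 9: 1 | 2 | 3 | 4 | 5 | 6 | 7 | 7 | 8 | 9
  row 10: 1 | 2 | 3 | 4 | 5 | 6 | 7 | 8 | 9 | 10

the unique w with this rank table is (2, 4, 5, 3, 9, 6, 10, 7, 1, 8).

ℓ(w)=15; the 4 essential cells (i,j,r):

[(3, 3, 1), (5, 8, 4), (7, 8, 5), (8, 1, 0)]


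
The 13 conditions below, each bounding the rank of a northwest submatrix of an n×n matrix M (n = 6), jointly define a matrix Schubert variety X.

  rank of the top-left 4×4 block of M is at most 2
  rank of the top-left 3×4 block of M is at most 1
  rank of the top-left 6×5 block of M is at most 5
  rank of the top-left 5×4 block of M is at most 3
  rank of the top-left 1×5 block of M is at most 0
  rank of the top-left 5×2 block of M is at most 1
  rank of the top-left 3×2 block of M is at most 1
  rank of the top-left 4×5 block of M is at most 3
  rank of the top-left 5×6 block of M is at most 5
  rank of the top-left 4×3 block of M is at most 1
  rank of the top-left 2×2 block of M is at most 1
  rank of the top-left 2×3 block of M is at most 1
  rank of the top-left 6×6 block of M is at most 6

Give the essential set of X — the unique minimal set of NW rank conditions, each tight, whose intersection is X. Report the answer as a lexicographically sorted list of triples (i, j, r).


Computing R[i][j] = min implied NW-rank bound (n=6, 13 conditions):

  i=1: 0 0 0 0 0 1
  i=2: 1 1 1 1 1 2
  i=3: 1 1 1 1 2 3
  i=4: 1 1 1 2 3 4
  i=5: 1 1 2 3 4 5
  i=6: 1 2 3 4 5 6

so w = (6, 1, 5, 4, 3, 2).

4 SE-corners of the 11-cell Rothe diagram give Ess(w):

[(1, 5, 0), (3, 4, 1), (4, 3, 1), (5, 2, 1)]


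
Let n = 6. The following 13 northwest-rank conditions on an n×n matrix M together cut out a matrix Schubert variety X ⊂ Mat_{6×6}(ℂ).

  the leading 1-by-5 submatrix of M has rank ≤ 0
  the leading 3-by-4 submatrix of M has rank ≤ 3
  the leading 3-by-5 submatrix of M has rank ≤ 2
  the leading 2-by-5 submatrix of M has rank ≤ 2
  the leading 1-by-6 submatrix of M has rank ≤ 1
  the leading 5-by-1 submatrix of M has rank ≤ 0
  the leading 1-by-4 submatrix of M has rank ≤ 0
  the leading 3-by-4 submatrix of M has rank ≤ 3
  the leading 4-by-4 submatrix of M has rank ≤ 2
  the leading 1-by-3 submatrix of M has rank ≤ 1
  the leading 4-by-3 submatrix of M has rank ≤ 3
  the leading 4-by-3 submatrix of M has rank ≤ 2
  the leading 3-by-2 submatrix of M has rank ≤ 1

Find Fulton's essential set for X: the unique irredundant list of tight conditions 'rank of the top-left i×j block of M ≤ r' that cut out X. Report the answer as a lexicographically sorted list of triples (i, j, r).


Propagating the 13 rank bounds to every northwest block:

  0 | 0 | 0 | 0 | 0 | 1
  0 | 1 | 1 | 1 | 1 | 2
  0 | 1 | 2 | 2 | 2 | 3
  0 | 1 | 2 | 2 | 3 | 4
  0 | 1 | 2 | 3 | 4 | 5
  1 | 2 | 3 | 4 | 5 | 6

giving w = (6, 2, 3, 5, 4, 1) via Δ²R.

Rothe diagram D(w) (10 cells), 3 SE-corners (essential conditions):

[(1, 5, 0), (4, 4, 2), (5, 1, 0)]


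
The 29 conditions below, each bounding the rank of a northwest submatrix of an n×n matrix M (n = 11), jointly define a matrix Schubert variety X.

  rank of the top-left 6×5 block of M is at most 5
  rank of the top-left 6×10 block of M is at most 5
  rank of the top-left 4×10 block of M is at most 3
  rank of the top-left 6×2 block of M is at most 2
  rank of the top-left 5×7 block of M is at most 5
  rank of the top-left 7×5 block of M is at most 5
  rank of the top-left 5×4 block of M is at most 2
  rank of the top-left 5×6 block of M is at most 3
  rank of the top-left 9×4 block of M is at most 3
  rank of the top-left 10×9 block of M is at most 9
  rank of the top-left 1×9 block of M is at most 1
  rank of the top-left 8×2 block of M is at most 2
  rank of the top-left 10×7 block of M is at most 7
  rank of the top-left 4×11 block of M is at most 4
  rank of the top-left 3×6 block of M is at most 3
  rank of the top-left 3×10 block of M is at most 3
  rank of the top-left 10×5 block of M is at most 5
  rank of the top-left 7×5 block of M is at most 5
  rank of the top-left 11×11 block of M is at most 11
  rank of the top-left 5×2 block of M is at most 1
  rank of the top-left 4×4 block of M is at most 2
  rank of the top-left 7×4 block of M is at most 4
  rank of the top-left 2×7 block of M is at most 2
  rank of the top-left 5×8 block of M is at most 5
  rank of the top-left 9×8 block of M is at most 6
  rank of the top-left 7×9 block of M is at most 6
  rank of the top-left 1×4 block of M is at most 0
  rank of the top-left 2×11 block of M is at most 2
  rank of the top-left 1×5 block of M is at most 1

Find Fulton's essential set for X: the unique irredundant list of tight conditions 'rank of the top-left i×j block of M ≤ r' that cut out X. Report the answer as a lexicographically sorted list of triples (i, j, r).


Reconstructing r_w from the 29 given conditions:

  row 1: 0  0  0  0  1  1  1  1  1  1  1
  row 2: 1  1  1  1  2  2  2  2  2  2  2
  row 3: 1  1  2  2  3  3  3  3  3  3  3
  row 4: 1  1  2  2  3  3  3  3  3  3  4
  row 5: 1  1  2  2  3  3  4  4  4  4  5
  row 6: 1  2  3  3  4  4  5  5  5  5  6
  row 7: 1  2  3  3  4  5  6  6  6  6  7
  row 8: 1  2  3  3  4  5  6  6  7  7  8
  row 9: 1  2  3  3  4  5  6  6  7  8  9
  row 10: 1  2  3  4  5  6  7  7  8  9  10
  row 11: 1  2  3  4  5  6  7  8  9  10  11

giving w = (5, 1, 3, 11, 7, 2, 6, 9, 10, 4, 8) via Δ²R.

|D(w)|=20, |Ess(w)|=7:

[(1, 4, 0), (4, 10, 3), (5, 2, 1), (5, 4, 2), (5, 6, 3), (9, 4, 3), (9, 8, 6)]


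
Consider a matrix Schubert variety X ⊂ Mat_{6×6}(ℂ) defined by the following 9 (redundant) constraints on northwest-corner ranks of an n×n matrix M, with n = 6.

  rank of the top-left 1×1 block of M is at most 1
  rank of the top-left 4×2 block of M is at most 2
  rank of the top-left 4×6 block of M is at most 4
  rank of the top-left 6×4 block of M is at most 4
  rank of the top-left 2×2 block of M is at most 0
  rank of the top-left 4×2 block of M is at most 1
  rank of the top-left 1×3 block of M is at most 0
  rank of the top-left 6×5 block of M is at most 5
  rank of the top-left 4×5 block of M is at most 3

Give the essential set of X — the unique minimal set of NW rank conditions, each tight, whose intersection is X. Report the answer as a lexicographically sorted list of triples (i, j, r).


Propagating the 9 rank bounds to every northwest block:

  0, 0, 0, 1, 1, 1
  0, 0, 1, 2, 2, 2
  1, 1, 2, 3, 3, 3
  1, 1, 2, 3, 3, 4
  1, 2, 3, 4, 4, 5
  1, 2, 3, 4, 5, 6

hence w(1..6) = (4, 3, 1, 6, 2, 5).

|D(w)|=7, |Ess(w)|=4:

[(1, 3, 0), (2, 2, 0), (4, 2, 1), (4, 5, 3)]


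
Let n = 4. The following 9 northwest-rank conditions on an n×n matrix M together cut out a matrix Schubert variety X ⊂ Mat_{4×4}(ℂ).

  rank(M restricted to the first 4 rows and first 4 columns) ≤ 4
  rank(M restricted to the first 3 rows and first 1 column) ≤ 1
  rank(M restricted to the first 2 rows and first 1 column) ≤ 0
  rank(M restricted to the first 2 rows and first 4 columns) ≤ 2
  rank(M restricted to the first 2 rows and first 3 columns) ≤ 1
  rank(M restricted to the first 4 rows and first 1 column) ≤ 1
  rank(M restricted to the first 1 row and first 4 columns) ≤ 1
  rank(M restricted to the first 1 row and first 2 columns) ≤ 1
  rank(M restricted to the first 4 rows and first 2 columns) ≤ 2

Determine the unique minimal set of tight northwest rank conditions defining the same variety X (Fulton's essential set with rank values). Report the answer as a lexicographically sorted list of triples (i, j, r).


Rank table r_w(4×4) implied by the 9 constraints:

  i=1: 0, 1, 1, 1
  i=2: 0, 1, 1, 2
  i=3: 1, 2, 2, 3
  i=4: 1, 2, 3, 4

second differences of R give the permutation w = (2, 4, 1, 3).

Rothe diagram D(w) (3 cells), 2 SE-corners (essential conditions):

[(2, 1, 0), (2, 3, 1)]


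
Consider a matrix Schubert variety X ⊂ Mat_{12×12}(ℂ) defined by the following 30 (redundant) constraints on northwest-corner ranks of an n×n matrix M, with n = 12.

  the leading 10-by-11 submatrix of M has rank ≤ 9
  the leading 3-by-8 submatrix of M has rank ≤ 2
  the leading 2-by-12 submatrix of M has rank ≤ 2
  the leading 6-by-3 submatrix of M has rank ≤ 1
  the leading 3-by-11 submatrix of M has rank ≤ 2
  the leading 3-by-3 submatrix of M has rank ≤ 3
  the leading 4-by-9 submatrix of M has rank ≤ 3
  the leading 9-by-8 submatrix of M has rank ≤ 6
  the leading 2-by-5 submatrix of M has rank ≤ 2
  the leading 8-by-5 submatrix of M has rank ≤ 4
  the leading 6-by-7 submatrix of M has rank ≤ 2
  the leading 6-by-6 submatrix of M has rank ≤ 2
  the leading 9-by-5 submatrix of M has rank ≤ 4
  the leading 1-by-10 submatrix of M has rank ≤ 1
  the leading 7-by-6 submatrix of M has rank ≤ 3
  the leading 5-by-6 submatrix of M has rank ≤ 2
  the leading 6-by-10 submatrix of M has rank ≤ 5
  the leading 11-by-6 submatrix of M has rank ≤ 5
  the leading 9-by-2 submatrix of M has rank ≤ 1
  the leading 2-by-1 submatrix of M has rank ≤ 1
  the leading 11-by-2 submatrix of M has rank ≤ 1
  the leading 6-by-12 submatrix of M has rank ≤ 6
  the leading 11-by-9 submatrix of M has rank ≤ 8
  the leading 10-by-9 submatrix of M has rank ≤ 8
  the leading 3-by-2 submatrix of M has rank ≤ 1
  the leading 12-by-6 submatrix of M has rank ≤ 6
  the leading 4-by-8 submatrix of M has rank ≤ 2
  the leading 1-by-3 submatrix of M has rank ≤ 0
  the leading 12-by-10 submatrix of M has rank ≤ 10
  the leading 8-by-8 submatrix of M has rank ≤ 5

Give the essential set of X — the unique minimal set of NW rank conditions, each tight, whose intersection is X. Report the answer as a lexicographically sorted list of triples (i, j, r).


Propagating the 30 rank bounds to every northwest block:

  0 | 0 | 0 | 1 | 1 | 1 | 1 | 1 | 1 | 1 | 1 | 1
  1 | 1 | 1 | 2 | 2 | 2 | 2 | 2 | 2 | 2 | 2 | 2
  1 | 1 | 1 | 2 | 2 | 2 | 2 | 2 | 2 | 2 | 2 | 3
  1 | 1 | 1 | 2 | 2 | 2 | 2 | 2 | 3 | 3 | 3 | 4
  1 | 1 | 1 | 2 | 2 | 2 | 2 | 3 | 4 | 4 | 4 | 5
  1 | 1 | 1 | 2 | 2 | 2 | 2 | 3 | 4 | 5 | 5 | 6
  1 | 1 | 2 | 3 | 3 | 3 | 3 | 4 | 5 | 6 | 6 | 7
  1 | 1 | 2 | 3 | 4 | 4 | 4 | 5 | 6 | 7 | 7 | 8
  1 | 1 | 2 | 3 | 4 | 5 | 5 | 6 | 7 | 8 | 8 | 9
  1 | 1 | 2 | 3 | 4 | 5 | 6 | 7 | 8 | 9 | 9 | 10
  1 | 1 | 2 | 3 | 4 | 5 | 6 | 7 | 8 | 9 | 10 | 11
  1 | 2 | 3 | 4 | 5 | 6 | 7 | 8 | 9 | 10 | 11 | 12

hence w(1..12) = (4, 1, 12, 9, 8, 10, 3, 5, 6, 7, 11, 2).

|D(w)|=33, |Ess(w)|=6:

[(1, 3, 0), (3, 11, 2), (4, 8, 2), (6, 3, 1), (6, 7, 2), (11, 2, 1)]


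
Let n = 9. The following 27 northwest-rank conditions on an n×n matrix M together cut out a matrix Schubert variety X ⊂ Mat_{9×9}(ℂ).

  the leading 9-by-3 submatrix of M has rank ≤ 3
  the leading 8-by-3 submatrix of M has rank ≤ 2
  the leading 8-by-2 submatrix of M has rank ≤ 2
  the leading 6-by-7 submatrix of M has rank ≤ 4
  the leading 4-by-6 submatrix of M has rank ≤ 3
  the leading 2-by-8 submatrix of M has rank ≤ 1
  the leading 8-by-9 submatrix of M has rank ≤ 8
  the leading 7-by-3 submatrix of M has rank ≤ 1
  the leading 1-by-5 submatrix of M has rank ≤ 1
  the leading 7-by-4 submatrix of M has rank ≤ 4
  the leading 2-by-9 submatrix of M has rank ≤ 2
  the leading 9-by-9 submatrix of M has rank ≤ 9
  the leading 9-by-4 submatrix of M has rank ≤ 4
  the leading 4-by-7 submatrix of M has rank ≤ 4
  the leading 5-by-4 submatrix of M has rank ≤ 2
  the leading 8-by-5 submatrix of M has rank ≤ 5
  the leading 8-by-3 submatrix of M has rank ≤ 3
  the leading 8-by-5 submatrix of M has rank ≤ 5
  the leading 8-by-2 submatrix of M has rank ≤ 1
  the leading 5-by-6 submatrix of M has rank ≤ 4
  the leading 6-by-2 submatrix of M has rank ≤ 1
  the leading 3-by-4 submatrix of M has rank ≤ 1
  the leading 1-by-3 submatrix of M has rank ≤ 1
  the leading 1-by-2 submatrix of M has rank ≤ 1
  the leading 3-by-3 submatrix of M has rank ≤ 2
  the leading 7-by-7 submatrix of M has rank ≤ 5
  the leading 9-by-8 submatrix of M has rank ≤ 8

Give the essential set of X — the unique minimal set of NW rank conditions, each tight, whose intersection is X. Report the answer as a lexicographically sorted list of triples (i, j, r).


Recovering R(i,j) via the rank-extension bound from the 27 conditions:

  row 1: 1 1 1 1 1 1 1 1 1
  row 2: 1 1 1 1 1 1 1 1 2
  row 3: 1 1 1 1 2 2 2 2 3
  row 4: 1 1 1 2 3 3 3 3 4
  row 5: 1 1 1 2 3 4 4 4 5
  row 6: 1 1 1 2 3 4 4 5 6
  row 7: 1 1 1 2 3 4 5 6 7
  row 8: 1 1 2 3 4 5 6 7 8
  row 9: 1 2 3 4 5 6 7 8 9

second differences of R give the permutation w = (1, 9, 5, 4, 6, 8, 7, 3, 2).

Rothe diagram D(w) (20 cells), 5 SE-corners (essential conditions):

[(2, 8, 1), (3, 4, 1), (6, 7, 4), (7, 3, 1), (8, 2, 1)]


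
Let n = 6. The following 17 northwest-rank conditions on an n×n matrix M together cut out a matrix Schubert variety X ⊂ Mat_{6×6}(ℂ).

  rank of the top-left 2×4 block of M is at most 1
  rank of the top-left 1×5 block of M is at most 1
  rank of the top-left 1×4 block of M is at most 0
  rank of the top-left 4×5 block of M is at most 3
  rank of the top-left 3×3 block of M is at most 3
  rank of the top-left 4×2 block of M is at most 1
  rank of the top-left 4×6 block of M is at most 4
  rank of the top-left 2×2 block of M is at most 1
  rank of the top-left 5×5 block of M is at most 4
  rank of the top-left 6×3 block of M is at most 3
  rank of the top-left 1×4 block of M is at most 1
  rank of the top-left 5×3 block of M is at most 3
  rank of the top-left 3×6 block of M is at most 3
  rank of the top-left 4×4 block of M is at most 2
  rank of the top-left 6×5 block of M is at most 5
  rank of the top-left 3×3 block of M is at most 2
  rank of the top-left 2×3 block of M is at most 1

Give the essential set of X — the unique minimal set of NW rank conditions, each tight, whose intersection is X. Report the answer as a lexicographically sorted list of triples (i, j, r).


Reconstructing r_w from the 17 given conditions:

  R[1]: 0 0 0 0 1 1
  R[2]: 1 1 1 1 2 2
  R[3]: 1 1 2 2 3 3
  R[4]: 1 1 2 2 3 4
  R[5]: 1 2 3 3 4 5
  R[6]: 1 2 3 4 5 6

second differences of R give the permutation w = (5, 1, 3, 6, 2, 4).

|D(w)|=7, |Ess(w)|=3:

[(1, 4, 0), (4, 2, 1), (4, 4, 2)]


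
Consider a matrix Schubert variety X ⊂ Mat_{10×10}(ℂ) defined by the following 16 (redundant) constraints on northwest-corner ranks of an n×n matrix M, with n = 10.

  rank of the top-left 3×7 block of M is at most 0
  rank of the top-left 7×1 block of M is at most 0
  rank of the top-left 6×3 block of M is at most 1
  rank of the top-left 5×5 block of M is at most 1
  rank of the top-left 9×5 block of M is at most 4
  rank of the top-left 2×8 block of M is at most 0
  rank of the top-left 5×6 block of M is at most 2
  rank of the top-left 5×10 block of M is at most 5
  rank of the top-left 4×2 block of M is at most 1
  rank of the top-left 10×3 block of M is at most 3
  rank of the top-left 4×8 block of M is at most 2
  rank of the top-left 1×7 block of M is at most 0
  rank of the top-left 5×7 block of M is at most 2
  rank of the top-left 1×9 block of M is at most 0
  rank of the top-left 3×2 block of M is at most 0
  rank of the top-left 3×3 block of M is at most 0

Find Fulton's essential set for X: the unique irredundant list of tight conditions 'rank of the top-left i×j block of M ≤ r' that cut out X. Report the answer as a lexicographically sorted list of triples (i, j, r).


Computing R[i][j] = min implied NW-rank bound (n=10, 16 conditions):

  R[1]: 0, 0, 0, 0, 0, 0, 0, 0, 0, 1
  R[2]: 0, 0, 0, 0, 0, 0, 0, 0, 1, 2
  R[3]: 0, 0, 0, 0, 0, 0, 0, 1, 2, 3
  R[4]: 0, 1, 1, 1, 1, 1, 1, 2, 3, 4
  R[5]: 0, 1, 1, 1, 1, 2, 2, 3, 4, 5
  R[6]: 0, 1, 1, 2, 2, 3, 3, 4, 5, 6
  R[7]: 0, 1, 2, 3, 3, 4, 4, 5, 6, 7
  R[8]: 1, 2, 3, 4, 4, 5, 5, 6, 7, 8
  R[9]: 1, 2, 3, 4, 4, 5, 6, 7, 8, 9
  R[10]: 1, 2, 3, 4, 5, 6, 7, 8, 9, 10

the unique w with this rank table is (10, 9, 8, 2, 6, 4, 3, 1, 7, 5).

|D(w)|=33, |Ess(w)|=7:

[(1, 9, 0), (2, 8, 0), (3, 7, 0), (5, 5, 1), (6, 3, 1), (7, 1, 0), (9, 5, 4)]


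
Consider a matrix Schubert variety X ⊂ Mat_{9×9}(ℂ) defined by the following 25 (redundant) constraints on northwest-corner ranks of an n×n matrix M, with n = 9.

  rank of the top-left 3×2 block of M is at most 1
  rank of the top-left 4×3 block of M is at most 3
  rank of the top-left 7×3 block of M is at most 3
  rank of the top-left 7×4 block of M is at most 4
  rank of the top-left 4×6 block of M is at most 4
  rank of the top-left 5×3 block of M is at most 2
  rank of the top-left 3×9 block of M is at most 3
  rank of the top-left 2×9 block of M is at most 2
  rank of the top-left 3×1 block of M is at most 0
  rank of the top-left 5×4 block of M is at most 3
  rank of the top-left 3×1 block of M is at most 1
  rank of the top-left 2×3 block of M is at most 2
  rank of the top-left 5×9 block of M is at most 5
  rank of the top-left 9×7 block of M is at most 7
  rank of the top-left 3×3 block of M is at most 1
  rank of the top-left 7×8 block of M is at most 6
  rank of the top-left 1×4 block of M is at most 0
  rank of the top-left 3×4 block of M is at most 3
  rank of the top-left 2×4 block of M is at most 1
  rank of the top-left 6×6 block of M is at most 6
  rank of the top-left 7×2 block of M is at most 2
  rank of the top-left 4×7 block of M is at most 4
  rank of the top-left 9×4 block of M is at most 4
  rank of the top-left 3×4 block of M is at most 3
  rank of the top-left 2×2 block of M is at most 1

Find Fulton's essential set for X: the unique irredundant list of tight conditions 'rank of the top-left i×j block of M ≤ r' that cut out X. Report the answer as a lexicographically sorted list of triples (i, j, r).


The tightest implied rank at each (i,j), from the 25 conditions:

  0 0 0 0 1 1 1 1 1
  0 1 1 1 2 2 2 2 2
  0 1 1 2 3 3 3 3 3
  1 2 2 3 4 4 4 4 4
  1 2 2 3 4 5 5 5 5
  1 2 3 4 5 6 6 6 6
  1 2 3 4 5 6 6 6 7
  1 2 3 4 5 6 7 7 8
  1 2 3 4 5 6 7 8 9

reading off 1-entries of Δ²R: w = (5, 2, 4, 1, 6, 3, 9, 7, 8).

Fulton essential set (5 of the 10 Rothe cells):

[(1, 4, 0), (3, 1, 0), (3, 3, 1), (5, 3, 2), (7, 8, 6)]


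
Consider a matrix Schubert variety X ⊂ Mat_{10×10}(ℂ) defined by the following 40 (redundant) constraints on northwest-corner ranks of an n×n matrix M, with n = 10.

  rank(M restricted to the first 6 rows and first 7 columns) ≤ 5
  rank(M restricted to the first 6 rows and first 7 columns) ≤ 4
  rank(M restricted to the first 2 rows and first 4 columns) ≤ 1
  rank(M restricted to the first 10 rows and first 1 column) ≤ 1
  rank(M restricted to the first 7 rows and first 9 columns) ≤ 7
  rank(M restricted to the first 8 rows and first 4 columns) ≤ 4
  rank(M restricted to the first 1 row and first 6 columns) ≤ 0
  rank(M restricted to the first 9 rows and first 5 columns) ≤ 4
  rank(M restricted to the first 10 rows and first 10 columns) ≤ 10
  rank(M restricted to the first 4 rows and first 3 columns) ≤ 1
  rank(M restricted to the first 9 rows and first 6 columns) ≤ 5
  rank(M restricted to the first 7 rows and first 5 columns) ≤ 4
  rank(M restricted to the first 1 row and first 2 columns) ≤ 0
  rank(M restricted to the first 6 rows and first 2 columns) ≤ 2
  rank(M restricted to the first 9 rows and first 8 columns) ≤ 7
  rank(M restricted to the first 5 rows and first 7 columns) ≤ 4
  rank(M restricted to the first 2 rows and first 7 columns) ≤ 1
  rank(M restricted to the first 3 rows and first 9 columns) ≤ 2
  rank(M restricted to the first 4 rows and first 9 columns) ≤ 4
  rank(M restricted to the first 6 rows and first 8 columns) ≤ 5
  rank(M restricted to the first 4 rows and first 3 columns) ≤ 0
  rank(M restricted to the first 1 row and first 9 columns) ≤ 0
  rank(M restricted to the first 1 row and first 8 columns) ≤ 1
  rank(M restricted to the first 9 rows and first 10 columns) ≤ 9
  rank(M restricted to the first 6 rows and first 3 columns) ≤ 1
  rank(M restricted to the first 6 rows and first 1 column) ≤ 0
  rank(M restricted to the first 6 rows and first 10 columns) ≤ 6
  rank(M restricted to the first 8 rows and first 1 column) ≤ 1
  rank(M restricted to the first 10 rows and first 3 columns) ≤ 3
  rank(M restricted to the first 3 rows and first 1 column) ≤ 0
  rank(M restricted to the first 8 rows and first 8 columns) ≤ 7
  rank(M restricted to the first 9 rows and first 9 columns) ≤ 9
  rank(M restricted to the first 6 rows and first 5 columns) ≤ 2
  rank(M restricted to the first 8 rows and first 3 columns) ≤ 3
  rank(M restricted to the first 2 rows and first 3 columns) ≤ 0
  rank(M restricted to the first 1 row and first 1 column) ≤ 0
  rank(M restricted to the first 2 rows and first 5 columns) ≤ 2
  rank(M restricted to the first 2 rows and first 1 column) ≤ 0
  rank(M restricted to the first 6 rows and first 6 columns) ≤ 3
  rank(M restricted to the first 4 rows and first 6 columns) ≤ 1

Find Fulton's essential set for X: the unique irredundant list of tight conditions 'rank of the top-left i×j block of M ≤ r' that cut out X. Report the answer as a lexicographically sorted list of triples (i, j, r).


Rank table r_w(10×10) implied by the 40 constraints:

  0 0 0 0 0 0 0 0 0 1
  0 0 0 1 1 1 1 1 1 2
  0 0 0 1 1 1 2 2 2 3
  0 0 0 1 1 1 2 3 3 4
  0 1 1 2 2 2 3 4 4 5
  0 1 1 2 2 3 4 5 5 6
  1 2 2 3 3 4 5 6 6 7
  1 2 3 4 4 5 6 7 7 8
  1 2 3 4 4 5 6 7 8 9
  1 2 3 4 5 6 7 8 9 10

giving w = (10, 4, 7, 8, 2, 6, 1, 3, 9, 5) via Δ²R.

Rothe diagram D(w) (27 cells), 7 SE-corners (essential conditions):

[(1, 9, 0), (4, 3, 0), (4, 6, 1), (6, 1, 0), (6, 3, 1), (6, 5, 2), (9, 5, 4)]
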